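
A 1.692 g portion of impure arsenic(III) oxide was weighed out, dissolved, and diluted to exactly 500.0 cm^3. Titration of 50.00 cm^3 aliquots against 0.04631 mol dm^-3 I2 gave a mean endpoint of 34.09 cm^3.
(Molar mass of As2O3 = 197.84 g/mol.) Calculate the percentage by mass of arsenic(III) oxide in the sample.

As2O3 + 2 I2 + 2 H2O → As2O5 + 4 HI
n(I2) per titration = 0.03409 × 0.04631 = 1.579 × 10^-3 mol
From the 1:2 ratio, n(As2O3) in each aliquot = 1/2 × 1.579 × 10^-3 = 7.894 × 10^-4 mol
n(As2O3) in the whole flask = 7.894 × 10^-4 × 500.0/50.00 = 7.894 × 10^-3 mol
mass of As2O3 = 7.894 × 10^-3 × 197.84 = 1.562 g
% As2O3 = 1.562 / 1.692 × 100 = 92.30 %

92.30 %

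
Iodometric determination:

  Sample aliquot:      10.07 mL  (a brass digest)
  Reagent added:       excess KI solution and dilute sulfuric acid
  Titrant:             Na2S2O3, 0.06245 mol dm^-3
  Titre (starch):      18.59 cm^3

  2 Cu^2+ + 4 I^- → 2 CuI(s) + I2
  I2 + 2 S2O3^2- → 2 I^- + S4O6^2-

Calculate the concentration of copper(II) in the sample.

n(S2O3^2-) = 0.01859 × 0.06245 = 1.161 × 10^-3 mol
n(I2) = n(S2O3^2-)/2 = 5.805 × 10^-4 mol
From the 2:1 ratio, n(Cu2+) in the aliquot = 2/1 × 5.805 × 10^-4 = 1.161 × 10^-3 mol
[Cu2+] = 1.161 × 10^-3 / 0.01007 = 0.1153 mol/L

0.1153 mol/L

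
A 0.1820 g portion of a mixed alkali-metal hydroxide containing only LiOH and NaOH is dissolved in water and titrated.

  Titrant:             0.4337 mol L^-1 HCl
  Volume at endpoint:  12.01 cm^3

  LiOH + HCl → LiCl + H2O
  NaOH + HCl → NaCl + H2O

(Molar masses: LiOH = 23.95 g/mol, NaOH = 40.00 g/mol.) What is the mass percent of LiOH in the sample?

21.60 %

n(HCl) = 0.01201 × 0.4337 = 5.209 × 10^-3 mol
Let x = n(LiOH), y = n(NaOH).
Titrant: 1x + 1y = 5.209 × 10^-3;  mass: 23.95x + 40.00y = 0.1820
Solving, x = 1.642 × 10^-3 mol, y = 3.567 × 10^-3 mol
mass of LiOH = 1.642 × 10^-3 × 23.95 = 0.03932 g
% LiOH = 0.03932 / 0.1820 × 100 = 21.60 %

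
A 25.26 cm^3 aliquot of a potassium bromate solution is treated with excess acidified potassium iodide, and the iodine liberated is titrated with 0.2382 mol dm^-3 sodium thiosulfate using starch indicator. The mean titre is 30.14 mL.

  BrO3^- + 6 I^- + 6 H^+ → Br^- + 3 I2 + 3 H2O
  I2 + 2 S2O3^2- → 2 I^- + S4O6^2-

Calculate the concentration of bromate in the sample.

0.04737 mol/L

n(S2O3^2-) = 0.03014 × 0.2382 = 7.179 × 10^-3 mol
n(I2) = n(S2O3^2-)/2 = 3.590 × 10^-3 mol
From the 1:3 ratio, n(BrO3^-) in the aliquot = 1/3 × 3.590 × 10^-3 = 1.197 × 10^-3 mol
[BrO3^-] = 1.197 × 10^-3 / 0.02526 = 0.04737 mol/L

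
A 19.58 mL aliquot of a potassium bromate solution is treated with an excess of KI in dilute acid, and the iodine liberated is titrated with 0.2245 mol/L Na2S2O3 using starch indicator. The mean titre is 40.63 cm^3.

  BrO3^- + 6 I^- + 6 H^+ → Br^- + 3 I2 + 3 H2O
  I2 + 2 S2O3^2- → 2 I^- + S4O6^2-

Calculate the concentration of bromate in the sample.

0.07764 mol/L

n(S2O3^2-) = 0.04063 × 0.2245 = 9.121 × 10^-3 mol
n(I2) = n(S2O3^2-)/2 = 4.561 × 10^-3 mol
From the 1:3 ratio, n(BrO3^-) in the aliquot = 1/3 × 4.561 × 10^-3 = 1.520 × 10^-3 mol
[BrO3^-] = 1.520 × 10^-3 / 0.01958 = 0.07764 mol/L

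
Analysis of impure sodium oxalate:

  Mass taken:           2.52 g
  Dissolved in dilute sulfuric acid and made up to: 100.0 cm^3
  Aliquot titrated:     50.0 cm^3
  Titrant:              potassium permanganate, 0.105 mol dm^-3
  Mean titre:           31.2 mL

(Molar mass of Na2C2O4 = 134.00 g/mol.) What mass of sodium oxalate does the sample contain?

2 MnO4^- + 5 C2O4^2- + 16 H^+ → 2 Mn^2+ + 10 CO2 + 8 H2O
n(KMnO4) per titration = 0.0312 × 0.105 = 3.28 × 10^-3 mol
From the 5:2 ratio, n(Na2C2O4) in each aliquot = 5/2 × 3.28 × 10^-3 = 8.19 × 10^-3 mol
n(Na2C2O4) in the whole flask = 8.19 × 10^-3 × 100.0/50.0 = 0.0164 mol
mass of Na2C2O4 = 0.0164 × 134.00 = 2.19 g

2.19 g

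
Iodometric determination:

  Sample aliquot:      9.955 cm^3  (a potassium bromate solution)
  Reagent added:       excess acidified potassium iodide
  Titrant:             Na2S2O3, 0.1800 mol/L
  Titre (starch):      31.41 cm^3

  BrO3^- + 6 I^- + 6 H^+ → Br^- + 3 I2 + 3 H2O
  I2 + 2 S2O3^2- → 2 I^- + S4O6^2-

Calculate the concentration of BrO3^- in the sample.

0.09466 mol/L

n(S2O3^2-) = 0.03141 × 0.1800 = 5.654 × 10^-3 mol
n(I2) = n(S2O3^2-)/2 = 2.827 × 10^-3 mol
From the 1:3 ratio, n(BrO3^-) in the aliquot = 1/3 × 2.827 × 10^-3 = 9.423 × 10^-4 mol
[BrO3^-] = 9.423 × 10^-4 / 0.009955 = 0.09466 mol/L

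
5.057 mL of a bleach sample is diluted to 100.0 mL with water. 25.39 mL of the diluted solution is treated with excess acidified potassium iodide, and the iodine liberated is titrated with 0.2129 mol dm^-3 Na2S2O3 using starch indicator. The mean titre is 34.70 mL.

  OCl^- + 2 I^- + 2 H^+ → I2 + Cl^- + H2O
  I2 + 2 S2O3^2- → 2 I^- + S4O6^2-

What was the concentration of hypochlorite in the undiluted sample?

n(S2O3^2-) = 0.03470 × 0.2129 = 7.388 × 10^-3 mol
n(I2) = n(S2O3^2-)/2 = 3.694 × 10^-3 mol
n(OCl^-) in the aliquot = 3.694 × 10^-3 mol (1:1 ratio)
[OCl^-]_dilute = 3.694 × 10^-3 / 0.02539 = 0.1455 mol/L
[OCl^-]_original = 0.1455 × 100.0/5.057 = 2.877 mol/L

2.877 mol/L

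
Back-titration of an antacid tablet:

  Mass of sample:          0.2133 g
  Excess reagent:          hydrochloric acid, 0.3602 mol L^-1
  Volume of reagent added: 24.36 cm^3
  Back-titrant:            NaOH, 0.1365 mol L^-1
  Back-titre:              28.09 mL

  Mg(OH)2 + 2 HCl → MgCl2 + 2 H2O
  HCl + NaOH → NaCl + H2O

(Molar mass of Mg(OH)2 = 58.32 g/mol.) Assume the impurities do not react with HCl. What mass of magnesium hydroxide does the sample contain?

0.1441 g

n(HCl) added = 0.02436 × 0.3602 = 8.774 × 10^-3 mol
n(NaOH) used in back-titration = 0.02809 × 0.1365 = 3.834 × 10^-3 mol
n(HCl) left over = 3.834 × 10^-3 mol (1:1 ratio)
n(HCl) consumed by analyte = 8.774 × 10^-3 − 3.834 × 10^-3 = 4.940 × 10^-3 mol
From the 1:2 ratio, n(Mg(OH)2) = 1/2 × 4.940 × 10^-3 = 2.470 × 10^-3 mol
mass of Mg(OH)2 = 2.470 × 10^-3 × 58.32 = 0.1441 g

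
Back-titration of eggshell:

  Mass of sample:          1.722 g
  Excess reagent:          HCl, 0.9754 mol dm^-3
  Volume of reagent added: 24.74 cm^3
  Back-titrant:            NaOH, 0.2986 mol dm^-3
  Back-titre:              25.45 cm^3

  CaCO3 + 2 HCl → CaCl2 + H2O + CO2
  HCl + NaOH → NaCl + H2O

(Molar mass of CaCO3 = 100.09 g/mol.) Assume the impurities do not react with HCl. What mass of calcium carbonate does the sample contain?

0.8273 g

n(HCl) added = 0.02474 × 0.9754 = 0.02413 mol
n(NaOH) used in back-titration = 0.02545 × 0.2986 = 7.599 × 10^-3 mol
n(HCl) left over = 7.599 × 10^-3 mol (1:1 ratio)
n(HCl) consumed by analyte = 0.02413 − 7.599 × 10^-3 = 0.01653 mol
From the 1:2 ratio, n(CaCO3) = 1/2 × 0.01653 = 8.266 × 10^-3 mol
mass of CaCO3 = 8.266 × 10^-3 × 100.09 = 0.8273 g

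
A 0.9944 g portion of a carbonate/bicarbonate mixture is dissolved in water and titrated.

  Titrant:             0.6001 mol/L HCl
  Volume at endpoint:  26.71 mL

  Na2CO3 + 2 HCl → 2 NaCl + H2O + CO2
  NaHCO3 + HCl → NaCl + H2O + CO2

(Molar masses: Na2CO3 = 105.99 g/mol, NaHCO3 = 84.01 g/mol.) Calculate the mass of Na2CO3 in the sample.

n(HCl) = 0.02671 × 0.6001 = 0.01603 mol
Let x = n(Na2CO3), y = n(NaHCO3).
Titrant: 2x + 1y = 0.01603;  mass: 105.99x + 84.01y = 0.9944
Solving, x = 5.677 × 10^-3 mol, y = 4.674 × 10^-3 mol
mass of Na2CO3 = 5.677 × 10^-3 × 105.99 = 0.6017 g

0.6017 g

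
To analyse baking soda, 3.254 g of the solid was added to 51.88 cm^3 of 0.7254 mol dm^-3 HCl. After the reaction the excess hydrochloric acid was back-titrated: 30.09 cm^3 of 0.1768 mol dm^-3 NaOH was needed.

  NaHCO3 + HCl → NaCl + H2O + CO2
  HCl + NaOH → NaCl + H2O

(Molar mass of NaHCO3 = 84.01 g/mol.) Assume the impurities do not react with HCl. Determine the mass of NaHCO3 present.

2.715 g

n(HCl) added = 0.05188 × 0.7254 = 0.03763 mol
n(NaOH) used in back-titration = 0.03009 × 0.1768 = 5.320 × 10^-3 mol
n(HCl) left over = 5.320 × 10^-3 mol (1:1 ratio)
n(HCl) consumed by analyte = 0.03763 − 5.320 × 10^-3 = 0.03231 mol
n(NaHCO3) = 0.03231 mol (1:1 ratio)
mass of NaHCO3 = 0.03231 × 84.01 = 2.715 g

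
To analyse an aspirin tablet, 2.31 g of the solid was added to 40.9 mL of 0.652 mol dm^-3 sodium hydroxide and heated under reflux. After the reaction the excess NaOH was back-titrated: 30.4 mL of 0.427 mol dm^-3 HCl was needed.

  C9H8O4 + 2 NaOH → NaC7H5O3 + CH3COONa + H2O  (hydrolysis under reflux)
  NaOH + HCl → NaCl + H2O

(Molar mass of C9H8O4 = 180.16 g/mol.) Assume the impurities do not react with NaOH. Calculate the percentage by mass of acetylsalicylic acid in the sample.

53.4 %

n(NaOH) added = 0.0409 × 0.652 = 0.0267 mol
n(HCl) used in back-titration = 0.0304 × 0.427 = 0.0130 mol
n(NaOH) left over = 0.0130 mol (1:1 ratio)
n(NaOH) consumed by analyte = 0.0267 − 0.0130 = 0.0137 mol
From the 1:2 ratio, n(C9H8O4) = 1/2 × 0.0137 = 6.84 × 10^-3 mol
mass of C9H8O4 = 6.84 × 10^-3 × 180.16 = 1.23 g
% C9H8O4 = 1.23 / 2.31 × 100 = 53.4 %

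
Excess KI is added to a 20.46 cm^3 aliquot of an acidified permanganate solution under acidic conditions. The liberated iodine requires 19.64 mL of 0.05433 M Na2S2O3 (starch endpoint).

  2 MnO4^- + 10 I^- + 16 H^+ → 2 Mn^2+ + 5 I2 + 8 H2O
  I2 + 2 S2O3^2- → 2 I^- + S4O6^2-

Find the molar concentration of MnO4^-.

0.01043 M

n(S2O3^2-) = 0.01964 × 0.05433 = 1.067 × 10^-3 mol
n(I2) = n(S2O3^2-)/2 = 5.335 × 10^-4 mol
From the 2:5 ratio, n(MnO4^-) in the aliquot = 2/5 × 5.335 × 10^-4 = 2.134 × 10^-4 mol
[MnO4^-] = 2.134 × 10^-4 / 0.02046 = 0.01043 mol/L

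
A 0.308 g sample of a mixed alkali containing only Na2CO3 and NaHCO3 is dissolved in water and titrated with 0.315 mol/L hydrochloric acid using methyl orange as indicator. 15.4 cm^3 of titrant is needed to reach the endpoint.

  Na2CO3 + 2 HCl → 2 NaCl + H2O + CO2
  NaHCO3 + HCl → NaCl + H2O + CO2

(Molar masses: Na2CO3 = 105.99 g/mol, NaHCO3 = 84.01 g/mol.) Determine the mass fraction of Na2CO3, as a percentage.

55.2 %

n(HCl) = 0.0154 × 0.315 = 4.85 × 10^-3 mol
Let x = n(Na2CO3), y = n(NaHCO3).
Titrant: 2x + 1y = 4.85 × 10^-3;  mass: 105.99x + 84.01y = 0.308
Solving, x = 1.60 × 10^-3 mol, y = 1.64 × 10^-3 mol
mass of Na2CO3 = 1.60 × 10^-3 × 105.99 = 0.170 g
% Na2CO3 = 0.170 / 0.308 × 100 = 55.2 %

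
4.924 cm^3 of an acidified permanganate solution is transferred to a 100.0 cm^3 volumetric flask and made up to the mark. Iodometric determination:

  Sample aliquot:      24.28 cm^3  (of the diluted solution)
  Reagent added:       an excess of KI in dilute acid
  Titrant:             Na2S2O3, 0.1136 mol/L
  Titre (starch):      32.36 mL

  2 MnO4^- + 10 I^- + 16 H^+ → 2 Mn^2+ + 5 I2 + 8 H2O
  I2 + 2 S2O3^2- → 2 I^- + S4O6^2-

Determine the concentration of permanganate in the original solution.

n(S2O3^2-) = 0.03236 × 0.1136 = 3.676 × 10^-3 mol
n(I2) = n(S2O3^2-)/2 = 1.838 × 10^-3 mol
From the 2:5 ratio, n(MnO4^-) in the aliquot = 2/5 × 1.838 × 10^-3 = 7.352 × 10^-4 mol
[MnO4^-]_dilute = 7.352 × 10^-4 / 0.02428 = 0.03028 mol/L
[MnO4^-]_original = 0.03028 × 100.0/4.924 = 0.6150 mol/L

0.6150 mol/L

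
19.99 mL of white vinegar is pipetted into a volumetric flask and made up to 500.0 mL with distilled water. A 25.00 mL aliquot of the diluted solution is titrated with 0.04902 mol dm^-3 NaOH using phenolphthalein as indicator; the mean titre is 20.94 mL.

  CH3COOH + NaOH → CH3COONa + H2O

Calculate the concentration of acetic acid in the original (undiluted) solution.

1.027 mol/L

n(NaOH) = 0.02094 × 0.04902 = 1.026 × 10^-3 mol
n(CH3COOH) in the aliquot = 1.026 × 10^-3 mol (1:1 ratio)
[CH3COOH]_dilute = 1.026 × 10^-3 / 0.02500 = 0.04106 mol/L
Dilution factor = 500.0 / 19.99 = 25.01
[CH3COOH]_stock = 0.04106 × 25.01 = 1.027 mol/L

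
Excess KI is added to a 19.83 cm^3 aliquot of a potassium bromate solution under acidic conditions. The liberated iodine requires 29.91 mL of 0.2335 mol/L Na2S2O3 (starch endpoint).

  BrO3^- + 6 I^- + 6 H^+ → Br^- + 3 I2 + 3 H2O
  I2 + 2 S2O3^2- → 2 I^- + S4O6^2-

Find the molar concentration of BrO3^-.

0.05870 mol/L

n(S2O3^2-) = 0.02991 × 0.2335 = 6.984 × 10^-3 mol
n(I2) = n(S2O3^2-)/2 = 3.492 × 10^-3 mol
From the 1:3 ratio, n(BrO3^-) in the aliquot = 1/3 × 3.492 × 10^-3 = 1.164 × 10^-3 mol
[BrO3^-] = 1.164 × 10^-3 / 0.01983 = 0.05870 mol/L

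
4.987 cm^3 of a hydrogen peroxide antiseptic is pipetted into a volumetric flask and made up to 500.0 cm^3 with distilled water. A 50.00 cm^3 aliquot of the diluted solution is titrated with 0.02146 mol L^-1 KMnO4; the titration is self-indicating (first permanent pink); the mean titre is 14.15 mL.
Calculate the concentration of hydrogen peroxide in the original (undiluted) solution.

2 MnO4^- + 5 H2O2 + 6 H^+ → 2 Mn^2+ + 5 O2 + 8 H2O
n(KMnO4) = 0.01415 × 0.02146 = 3.037 × 10^-4 mol
From the 5:2 ratio, n(H2O2) in the aliquot = 5/2 × 3.037 × 10^-4 = 7.591 × 10^-4 mol
[H2O2]_dilute = 7.591 × 10^-4 / 0.05000 = 0.01518 mol/L
Dilution factor = 500.0 / 4.987 = 100.3
[H2O2]_stock = 0.01518 × 100.3 = 1.522 mol/L

1.522 mol/L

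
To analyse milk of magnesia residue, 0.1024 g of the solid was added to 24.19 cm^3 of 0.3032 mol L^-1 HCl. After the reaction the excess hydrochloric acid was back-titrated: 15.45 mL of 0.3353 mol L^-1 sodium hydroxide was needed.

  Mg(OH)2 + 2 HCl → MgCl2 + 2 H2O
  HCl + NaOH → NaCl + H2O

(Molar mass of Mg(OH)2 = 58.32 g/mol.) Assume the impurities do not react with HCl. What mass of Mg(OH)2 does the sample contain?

0.06281 g

n(HCl) added = 0.02419 × 0.3032 = 7.334 × 10^-3 mol
n(NaOH) used in back-titration = 0.01545 × 0.3353 = 5.180 × 10^-3 mol
n(HCl) left over = 5.180 × 10^-3 mol (1:1 ratio)
n(HCl) consumed by analyte = 7.334 × 10^-3 − 5.180 × 10^-3 = 2.154 × 10^-3 mol
From the 1:2 ratio, n(Mg(OH)2) = 1/2 × 2.154 × 10^-3 = 1.077 × 10^-3 mol
mass of Mg(OH)2 = 1.077 × 10^-3 × 58.32 = 0.06281 g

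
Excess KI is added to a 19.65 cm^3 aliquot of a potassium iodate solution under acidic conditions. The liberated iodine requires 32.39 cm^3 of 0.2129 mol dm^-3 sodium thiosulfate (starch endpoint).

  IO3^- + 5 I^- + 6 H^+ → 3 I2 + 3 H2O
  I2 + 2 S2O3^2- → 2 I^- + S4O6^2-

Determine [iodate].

n(S2O3^2-) = 0.03239 × 0.2129 = 6.896 × 10^-3 mol
n(I2) = n(S2O3^2-)/2 = 3.448 × 10^-3 mol
From the 1:3 ratio, n(IO3^-) in the aliquot = 1/3 × 3.448 × 10^-3 = 1.149 × 10^-3 mol
[IO3^-] = 1.149 × 10^-3 / 0.01965 = 0.05849 mol/L

0.05849 mol/L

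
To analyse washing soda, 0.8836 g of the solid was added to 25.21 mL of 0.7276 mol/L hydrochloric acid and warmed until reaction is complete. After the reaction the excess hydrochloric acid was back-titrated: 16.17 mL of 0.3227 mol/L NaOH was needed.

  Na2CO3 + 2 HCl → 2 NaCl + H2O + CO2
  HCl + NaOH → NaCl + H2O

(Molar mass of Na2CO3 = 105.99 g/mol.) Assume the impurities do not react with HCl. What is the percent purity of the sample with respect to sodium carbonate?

n(HCl) added = 0.02521 × 0.7276 = 0.01834 mol
n(NaOH) used in back-titration = 0.01617 × 0.3227 = 5.218 × 10^-3 mol
n(HCl) left over = 5.218 × 10^-3 mol (1:1 ratio)
n(HCl) consumed by analyte = 0.01834 − 5.218 × 10^-3 = 0.01312 mol
From the 1:2 ratio, n(Na2CO3) = 1/2 × 0.01312 = 6.562 × 10^-3 mol
mass of Na2CO3 = 6.562 × 10^-3 × 105.99 = 0.6955 g
% Na2CO3 = 0.6955 / 0.8836 × 100 = 78.72 %

78.72 %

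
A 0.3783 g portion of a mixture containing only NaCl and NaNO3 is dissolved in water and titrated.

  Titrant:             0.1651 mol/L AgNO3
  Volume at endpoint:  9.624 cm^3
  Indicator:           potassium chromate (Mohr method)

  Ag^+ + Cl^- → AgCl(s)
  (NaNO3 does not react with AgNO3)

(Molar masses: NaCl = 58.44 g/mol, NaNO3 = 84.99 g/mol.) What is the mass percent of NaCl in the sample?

n(AgNO3) = 0.009624 × 0.1651 = 1.589 × 10^-3 mol
Let x = n(NaCl), y = n(NaNO3).
Titrant: 1x = 1.589 × 10^-3;  mass: 58.44x + 84.99y = 0.3783
Solving, x = 1.589 × 10^-3 mol, y = 3.359 × 10^-3 mol
mass of NaCl = 1.589 × 10^-3 × 58.44 = 0.09286 g
% NaCl = 0.09286 / 0.3783 × 100 = 24.55 %

24.55 %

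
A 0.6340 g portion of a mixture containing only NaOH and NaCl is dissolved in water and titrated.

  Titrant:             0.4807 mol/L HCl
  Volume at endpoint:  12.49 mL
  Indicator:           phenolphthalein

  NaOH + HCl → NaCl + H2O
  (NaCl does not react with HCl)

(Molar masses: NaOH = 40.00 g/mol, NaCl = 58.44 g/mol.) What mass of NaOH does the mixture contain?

n(HCl) = 0.01249 × 0.4807 = 6.004 × 10^-3 mol
Let x = n(NaOH), y = n(NaCl).
Titrant: 1x = 6.004 × 10^-3;  mass: 40.00x + 58.44y = 0.6340
Solving, x = 6.004 × 10^-3 mol, y = 6.739 × 10^-3 mol
mass of NaOH = 6.004 × 10^-3 × 40.00 = 0.2402 g

0.2402 g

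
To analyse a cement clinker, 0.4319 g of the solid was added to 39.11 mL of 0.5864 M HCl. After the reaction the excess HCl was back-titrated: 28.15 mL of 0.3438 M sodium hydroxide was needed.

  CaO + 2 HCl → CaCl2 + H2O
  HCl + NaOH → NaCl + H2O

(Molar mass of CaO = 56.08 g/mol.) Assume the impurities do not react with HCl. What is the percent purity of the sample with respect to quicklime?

n(HCl) added = 0.03911 × 0.5864 = 0.02293 mol
n(NaOH) used in back-titration = 0.02815 × 0.3438 = 9.678 × 10^-3 mol
n(HCl) left over = 9.678 × 10^-3 mol (1:1 ratio)
n(HCl) consumed by analyte = 0.02293 − 9.678 × 10^-3 = 0.01326 mol
From the 1:2 ratio, n(CaO) = 1/2 × 0.01326 = 6.628 × 10^-3 mol
mass of CaO = 6.628 × 10^-3 × 56.08 = 0.3717 g
% CaO = 0.3717 / 0.4319 × 100 = 86.06 %

86.06 %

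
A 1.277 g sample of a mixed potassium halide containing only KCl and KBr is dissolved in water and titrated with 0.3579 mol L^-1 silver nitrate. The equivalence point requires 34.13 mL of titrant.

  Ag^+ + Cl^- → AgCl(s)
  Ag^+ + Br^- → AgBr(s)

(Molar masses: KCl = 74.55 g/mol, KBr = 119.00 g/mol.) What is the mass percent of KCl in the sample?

23.19 %

n(AgNO3) = 0.03413 × 0.3579 = 0.01222 mol
Let x = n(KCl), y = n(KBr).
Titrant: 1x + 1y = 0.01222;  mass: 74.55x + 119.00y = 1.277
Solving, x = 3.973 × 10^-3 mol, y = 8.242 × 10^-3 mol
mass of KCl = 3.973 × 10^-3 × 74.55 = 0.2962 g
% KCl = 0.2962 / 1.277 × 100 = 23.19 %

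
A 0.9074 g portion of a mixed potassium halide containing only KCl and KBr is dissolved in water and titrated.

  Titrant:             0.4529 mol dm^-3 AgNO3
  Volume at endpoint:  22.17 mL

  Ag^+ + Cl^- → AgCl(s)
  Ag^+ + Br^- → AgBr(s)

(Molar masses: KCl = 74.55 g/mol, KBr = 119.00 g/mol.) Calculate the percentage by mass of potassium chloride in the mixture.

n(AgNO3) = 0.02217 × 0.4529 = 0.01004 mol
Let x = n(KCl), y = n(KBr).
Titrant: 1x + 1y = 0.01004;  mass: 74.55x + 119.00y = 0.9074
Solving, x = 6.467 × 10^-3 mol, y = 3.574 × 10^-3 mol
mass of KCl = 6.467 × 10^-3 × 74.55 = 0.4821 g
% KCl = 0.4821 / 0.9074 × 100 = 53.13 %

53.13 %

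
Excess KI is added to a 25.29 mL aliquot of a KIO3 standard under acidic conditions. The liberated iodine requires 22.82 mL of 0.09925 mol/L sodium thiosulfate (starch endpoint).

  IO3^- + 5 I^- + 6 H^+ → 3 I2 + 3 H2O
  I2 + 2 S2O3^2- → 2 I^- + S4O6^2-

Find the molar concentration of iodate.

n(S2O3^2-) = 0.02282 × 0.09925 = 2.265 × 10^-3 mol
n(I2) = n(S2O3^2-)/2 = 1.132 × 10^-3 mol
From the 1:3 ratio, n(IO3^-) in the aliquot = 1/3 × 1.132 × 10^-3 = 3.775 × 10^-4 mol
[IO3^-] = 3.775 × 10^-4 / 0.02529 = 0.01493 mol/L

0.01493 mol/L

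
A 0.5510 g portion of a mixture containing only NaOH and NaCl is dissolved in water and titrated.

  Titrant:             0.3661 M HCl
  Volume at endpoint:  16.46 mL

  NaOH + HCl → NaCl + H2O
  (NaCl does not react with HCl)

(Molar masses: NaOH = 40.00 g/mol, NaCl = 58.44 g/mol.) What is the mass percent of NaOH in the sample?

n(HCl) = 0.01646 × 0.3661 = 6.026 × 10^-3 mol
Let x = n(NaOH), y = n(NaCl).
Titrant: 1x = 6.026 × 10^-3;  mass: 40.00x + 58.44y = 0.5510
Solving, x = 6.026 × 10^-3 mol, y = 5.304 × 10^-3 mol
mass of NaOH = 6.026 × 10^-3 × 40.00 = 0.2410 g
% NaOH = 0.2410 / 0.5510 × 100 = 43.75 %

43.75 %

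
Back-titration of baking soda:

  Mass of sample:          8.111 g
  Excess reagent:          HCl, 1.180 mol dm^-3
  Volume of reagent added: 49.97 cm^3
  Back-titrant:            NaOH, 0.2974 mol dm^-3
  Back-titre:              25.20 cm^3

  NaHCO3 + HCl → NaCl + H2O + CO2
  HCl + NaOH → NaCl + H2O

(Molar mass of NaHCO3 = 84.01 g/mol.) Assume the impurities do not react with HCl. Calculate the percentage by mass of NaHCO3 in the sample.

53.31 %

n(HCl) added = 0.04997 × 1.180 = 0.05896 mol
n(NaOH) used in back-titration = 0.02520 × 0.2974 = 7.494 × 10^-3 mol
n(HCl) left over = 7.494 × 10^-3 mol (1:1 ratio)
n(HCl) consumed by analyte = 0.05896 − 7.494 × 10^-3 = 0.05147 mol
n(NaHCO3) = 0.05147 mol (1:1 ratio)
mass of NaHCO3 = 0.05147 × 84.01 = 4.324 g
% NaHCO3 = 4.324 / 8.111 × 100 = 53.31 %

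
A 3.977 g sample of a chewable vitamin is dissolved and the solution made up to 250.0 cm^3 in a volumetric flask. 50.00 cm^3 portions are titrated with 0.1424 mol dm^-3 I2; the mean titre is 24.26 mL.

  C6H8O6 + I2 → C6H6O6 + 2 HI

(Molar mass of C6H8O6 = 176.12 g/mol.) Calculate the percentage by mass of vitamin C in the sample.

76.49 %

n(I2) per titration = 0.02426 × 0.1424 = 3.455 × 10^-3 mol
n(C6H8O6) in each aliquot = 3.455 × 10^-3 mol (1:1 ratio)
n(C6H8O6) in the whole flask = 3.455 × 10^-3 × 250.0/50.00 = 0.01727 mol
mass of C6H8O6 = 0.01727 × 176.12 = 3.042 g
% C6H8O6 = 3.042 / 3.977 × 100 = 76.49 %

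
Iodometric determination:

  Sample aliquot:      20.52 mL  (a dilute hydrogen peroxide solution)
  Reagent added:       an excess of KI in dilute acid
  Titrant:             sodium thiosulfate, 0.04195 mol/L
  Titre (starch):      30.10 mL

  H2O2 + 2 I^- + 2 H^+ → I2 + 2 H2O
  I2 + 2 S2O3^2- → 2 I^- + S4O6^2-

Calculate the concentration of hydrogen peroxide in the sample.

n(S2O3^2-) = 0.03010 × 0.04195 = 1.263 × 10^-3 mol
n(I2) = n(S2O3^2-)/2 = 6.313 × 10^-4 mol
n(H2O2) in the aliquot = 6.313 × 10^-4 mol (1:1 ratio)
[H2O2] = 6.313 × 10^-4 / 0.02052 = 0.03077 mol/L

0.03077 mol/L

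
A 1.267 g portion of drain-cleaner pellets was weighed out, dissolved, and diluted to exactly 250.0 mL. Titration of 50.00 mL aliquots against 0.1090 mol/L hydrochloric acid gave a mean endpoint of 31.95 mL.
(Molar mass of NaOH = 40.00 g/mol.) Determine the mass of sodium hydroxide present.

NaOH + HCl → NaCl + H2O
n(HCl) per titration = 0.03195 × 0.1090 = 3.483 × 10^-3 mol
n(NaOH) in each aliquot = 3.483 × 10^-3 mol (1:1 ratio)
n(NaOH) in the whole flask = 3.483 × 10^-3 × 250.0/50.00 = 0.01741 mol
mass of NaOH = 0.01741 × 40.00 = 0.6965 g

0.6965 g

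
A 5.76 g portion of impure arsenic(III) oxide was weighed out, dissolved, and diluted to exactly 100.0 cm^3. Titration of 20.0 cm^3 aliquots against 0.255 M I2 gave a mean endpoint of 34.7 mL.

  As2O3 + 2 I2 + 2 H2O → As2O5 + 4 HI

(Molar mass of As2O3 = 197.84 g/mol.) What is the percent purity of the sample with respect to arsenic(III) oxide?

76.0 %

n(I2) per titration = 0.0347 × 0.255 = 8.85 × 10^-3 mol
From the 1:2 ratio, n(As2O3) in each aliquot = 1/2 × 8.85 × 10^-3 = 4.42 × 10^-3 mol
n(As2O3) in the whole flask = 4.42 × 10^-3 × 100.0/20.0 = 0.0221 mol
mass of As2O3 = 0.0221 × 197.84 = 4.38 g
% As2O3 = 4.38 / 5.76 × 100 = 76.0 %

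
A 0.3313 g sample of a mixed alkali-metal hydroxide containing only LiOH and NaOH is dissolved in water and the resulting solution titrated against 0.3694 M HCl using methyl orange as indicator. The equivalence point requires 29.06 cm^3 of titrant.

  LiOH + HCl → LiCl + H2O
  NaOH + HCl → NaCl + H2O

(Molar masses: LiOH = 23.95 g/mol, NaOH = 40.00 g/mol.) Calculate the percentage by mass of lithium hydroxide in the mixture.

n(HCl) = 0.02906 × 0.3694 = 0.01073 mol
Let x = n(LiOH), y = n(NaOH).
Titrant: 1x + 1y = 0.01073;  mass: 23.95x + 40.00y = 0.3313
Solving, x = 6.112 × 10^-3 mol, y = 4.623 × 10^-3 mol
mass of LiOH = 6.112 × 10^-3 × 23.95 = 0.1464 g
% LiOH = 0.1464 / 0.3313 × 100 = 44.18 %

44.18 %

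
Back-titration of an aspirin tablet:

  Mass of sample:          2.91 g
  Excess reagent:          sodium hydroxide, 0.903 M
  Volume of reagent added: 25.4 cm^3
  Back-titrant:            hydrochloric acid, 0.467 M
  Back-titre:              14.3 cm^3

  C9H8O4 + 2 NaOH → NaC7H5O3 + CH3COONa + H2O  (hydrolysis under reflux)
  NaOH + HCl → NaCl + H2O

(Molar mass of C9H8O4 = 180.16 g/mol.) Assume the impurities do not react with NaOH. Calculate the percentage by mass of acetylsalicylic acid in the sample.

n(NaOH) added = 0.0254 × 0.903 = 0.0229 mol
n(HCl) used in back-titration = 0.0143 × 0.467 = 6.68 × 10^-3 mol
n(NaOH) left over = 6.68 × 10^-3 mol (1:1 ratio)
n(NaOH) consumed by analyte = 0.0229 − 6.68 × 10^-3 = 0.0163 mol
From the 1:2 ratio, n(C9H8O4) = 1/2 × 0.0163 = 8.13 × 10^-3 mol
mass of C9H8O4 = 8.13 × 10^-3 × 180.16 = 1.46 g
% C9H8O4 = 1.46 / 2.91 × 100 = 50.3 %

50.3 %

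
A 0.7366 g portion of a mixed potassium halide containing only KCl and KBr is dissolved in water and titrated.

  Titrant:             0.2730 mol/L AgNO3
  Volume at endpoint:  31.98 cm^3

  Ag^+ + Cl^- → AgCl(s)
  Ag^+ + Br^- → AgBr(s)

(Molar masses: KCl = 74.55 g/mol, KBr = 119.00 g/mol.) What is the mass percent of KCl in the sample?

68.84 %

n(AgNO3) = 0.03198 × 0.2730 = 8.731 × 10^-3 mol
Let x = n(KCl), y = n(KBr).
Titrant: 1x + 1y = 8.731 × 10^-3;  mass: 74.55x + 119.00y = 0.7366
Solving, x = 6.802 × 10^-3 mol, y = 1.929 × 10^-3 mol
mass of KCl = 6.802 × 10^-3 × 74.55 = 0.5071 g
% KCl = 0.5071 / 0.7366 × 100 = 68.84 %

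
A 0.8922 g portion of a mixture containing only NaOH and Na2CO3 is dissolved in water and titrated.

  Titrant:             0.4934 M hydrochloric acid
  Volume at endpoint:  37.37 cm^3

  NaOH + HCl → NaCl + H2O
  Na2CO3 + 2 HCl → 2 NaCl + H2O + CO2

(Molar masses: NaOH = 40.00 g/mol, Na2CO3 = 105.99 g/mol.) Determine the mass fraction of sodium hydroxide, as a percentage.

29.30 %

n(HCl) = 0.03737 × 0.4934 = 0.01844 mol
Let x = n(NaOH), y = n(Na2CO3).
Titrant: 1x + 2y = 0.01844;  mass: 40.00x + 105.99y = 0.8922
Solving, x = 6.536 × 10^-3 mol, y = 5.951 × 10^-3 mol
mass of NaOH = 6.536 × 10^-3 × 40.00 = 0.2615 g
% NaOH = 0.2615 / 0.8922 × 100 = 29.30 %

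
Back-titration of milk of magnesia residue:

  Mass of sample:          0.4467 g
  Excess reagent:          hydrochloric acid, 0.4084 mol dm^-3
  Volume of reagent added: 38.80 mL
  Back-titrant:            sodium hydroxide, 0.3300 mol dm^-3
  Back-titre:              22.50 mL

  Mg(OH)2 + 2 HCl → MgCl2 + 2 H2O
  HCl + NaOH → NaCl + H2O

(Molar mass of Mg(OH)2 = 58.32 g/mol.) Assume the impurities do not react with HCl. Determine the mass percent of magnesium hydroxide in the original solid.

n(HCl) added = 0.03880 × 0.4084 = 0.01585 mol
n(NaOH) used in back-titration = 0.02250 × 0.3300 = 7.425 × 10^-3 mol
n(HCl) left over = 7.425 × 10^-3 mol (1:1 ratio)
n(HCl) consumed by analyte = 0.01585 − 7.425 × 10^-3 = 8.421 × 10^-3 mol
From the 1:2 ratio, n(Mg(OH)2) = 1/2 × 8.421 × 10^-3 = 4.210 × 10^-3 mol
mass of Mg(OH)2 = 4.210 × 10^-3 × 58.32 = 0.2456 g
% Mg(OH)2 = 0.2456 / 0.4467 × 100 = 54.97 %

54.97 %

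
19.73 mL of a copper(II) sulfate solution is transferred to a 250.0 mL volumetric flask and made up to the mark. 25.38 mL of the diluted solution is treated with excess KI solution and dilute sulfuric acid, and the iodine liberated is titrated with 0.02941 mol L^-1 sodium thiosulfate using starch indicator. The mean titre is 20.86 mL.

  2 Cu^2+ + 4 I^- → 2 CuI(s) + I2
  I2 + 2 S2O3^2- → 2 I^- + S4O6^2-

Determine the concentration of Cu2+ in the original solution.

n(S2O3^2-) = 0.02086 × 0.02941 = 6.135 × 10^-4 mol
n(I2) = n(S2O3^2-)/2 = 3.067 × 10^-4 mol
From the 2:1 ratio, n(Cu2+) in the aliquot = 2/1 × 3.067 × 10^-4 = 6.135 × 10^-4 mol
[Cu2+]_dilute = 6.135 × 10^-4 / 0.02538 = 0.02417 mol/L
[Cu2+]_original = 0.02417 × 250.0/19.73 = 0.3063 mol/L

0.3063 mol/L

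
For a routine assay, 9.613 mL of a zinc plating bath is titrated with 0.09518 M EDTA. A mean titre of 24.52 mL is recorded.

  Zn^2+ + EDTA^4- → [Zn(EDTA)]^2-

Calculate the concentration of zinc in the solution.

0.2428 M

n(EDTA) = 0.02452 L × 0.09518 mol/L = 2.334 × 10^-3 mol
n(Zn2+) = 2.334 × 10^-3 mol (1:1 mole ratio)
[Zn2+] = 2.334 × 10^-3 mol / 0.009613 L = 0.2428 mol/L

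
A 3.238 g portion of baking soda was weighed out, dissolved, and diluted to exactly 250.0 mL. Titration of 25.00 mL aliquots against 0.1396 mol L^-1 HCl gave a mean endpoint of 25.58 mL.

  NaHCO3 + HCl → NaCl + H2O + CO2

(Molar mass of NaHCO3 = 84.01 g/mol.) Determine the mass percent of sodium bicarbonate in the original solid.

92.65 %

n(HCl) per titration = 0.02558 × 0.1396 = 3.571 × 10^-3 mol
n(NaHCO3) in each aliquot = 3.571 × 10^-3 mol (1:1 ratio)
n(NaHCO3) in the whole flask = 3.571 × 10^-3 × 250.0/25.00 = 0.03571 mol
mass of NaHCO3 = 0.03571 × 84.01 = 3.000 g
% NaHCO3 = 3.000 / 3.238 × 100 = 92.65 %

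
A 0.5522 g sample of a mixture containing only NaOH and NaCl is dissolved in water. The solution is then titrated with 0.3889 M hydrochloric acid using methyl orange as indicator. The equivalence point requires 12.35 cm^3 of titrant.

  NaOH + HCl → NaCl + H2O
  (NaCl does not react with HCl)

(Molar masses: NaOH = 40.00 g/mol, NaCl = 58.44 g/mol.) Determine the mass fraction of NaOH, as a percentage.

n(HCl) = 0.01235 × 0.3889 = 4.803 × 10^-3 mol
Let x = n(NaOH), y = n(NaCl).
Titrant: 1x = 4.803 × 10^-3;  mass: 40.00x + 58.44y = 0.5522
Solving, x = 4.803 × 10^-3 mol, y = 6.162 × 10^-3 mol
mass of NaOH = 4.803 × 10^-3 × 40.00 = 0.1921 g
% NaOH = 0.1921 / 0.5522 × 100 = 34.79 %

34.79 %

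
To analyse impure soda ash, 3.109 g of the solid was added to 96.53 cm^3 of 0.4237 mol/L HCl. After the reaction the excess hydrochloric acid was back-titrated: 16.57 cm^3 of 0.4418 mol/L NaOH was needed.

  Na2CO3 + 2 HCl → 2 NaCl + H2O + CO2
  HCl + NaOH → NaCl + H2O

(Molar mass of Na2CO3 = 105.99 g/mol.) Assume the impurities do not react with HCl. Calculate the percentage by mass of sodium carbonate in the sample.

n(HCl) added = 0.09653 × 0.4237 = 0.04090 mol
n(NaOH) used in back-titration = 0.01657 × 0.4418 = 7.321 × 10^-3 mol
n(HCl) left over = 7.321 × 10^-3 mol (1:1 ratio)
n(HCl) consumed by analyte = 0.04090 − 7.321 × 10^-3 = 0.03358 mol
From the 1:2 ratio, n(Na2CO3) = 1/2 × 0.03358 = 0.01679 mol
mass of Na2CO3 = 0.01679 × 105.99 = 1.780 g
% Na2CO3 = 1.780 / 3.109 × 100 = 57.24 %

57.24 %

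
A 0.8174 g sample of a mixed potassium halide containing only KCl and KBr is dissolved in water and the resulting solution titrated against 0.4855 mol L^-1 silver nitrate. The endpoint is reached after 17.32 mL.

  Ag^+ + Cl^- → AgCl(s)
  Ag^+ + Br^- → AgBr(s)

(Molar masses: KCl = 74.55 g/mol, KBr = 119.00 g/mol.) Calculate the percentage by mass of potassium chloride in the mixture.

n(AgNO3) = 0.01732 × 0.4855 = 8.409 × 10^-3 mol
Let x = n(KCl), y = n(KBr).
Titrant: 1x + 1y = 8.409 × 10^-3;  mass: 74.55x + 119.00y = 0.8174
Solving, x = 4.123 × 10^-3 mol, y = 4.286 × 10^-3 mol
mass of KCl = 4.123 × 10^-3 × 74.55 = 0.3073 g
% KCl = 0.3073 / 0.8174 × 100 = 37.60 %

37.60 %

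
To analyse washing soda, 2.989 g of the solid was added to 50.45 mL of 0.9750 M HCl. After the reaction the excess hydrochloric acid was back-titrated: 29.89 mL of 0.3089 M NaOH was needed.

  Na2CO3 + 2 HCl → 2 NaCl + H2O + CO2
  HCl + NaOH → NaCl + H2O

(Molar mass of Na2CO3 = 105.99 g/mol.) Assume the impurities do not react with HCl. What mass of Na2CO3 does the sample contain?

n(HCl) added = 0.05045 × 0.9750 = 0.04919 mol
n(NaOH) used in back-titration = 0.02989 × 0.3089 = 9.233 × 10^-3 mol
n(HCl) left over = 9.233 × 10^-3 mol (1:1 ratio)
n(HCl) consumed by analyte = 0.04919 − 9.233 × 10^-3 = 0.03996 mol
From the 1:2 ratio, n(Na2CO3) = 1/2 × 0.03996 = 0.01998 mol
mass of Na2CO3 = 0.01998 × 105.99 = 2.117 g

2.117 g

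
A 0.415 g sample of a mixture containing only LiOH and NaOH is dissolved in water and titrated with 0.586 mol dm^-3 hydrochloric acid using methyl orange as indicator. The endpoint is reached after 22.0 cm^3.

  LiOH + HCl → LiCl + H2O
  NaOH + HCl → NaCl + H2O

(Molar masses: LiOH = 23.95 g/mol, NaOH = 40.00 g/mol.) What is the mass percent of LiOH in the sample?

36.2 %

n(HCl) = 0.0220 × 0.586 = 0.0129 mol
Let x = n(LiOH), y = n(NaOH).
Titrant: 1x + 1y = 0.0129;  mass: 23.95x + 40.00y = 0.415
Solving, x = 6.27 × 10^-3 mol, y = 6.62 × 10^-3 mol
mass of LiOH = 6.27 × 10^-3 × 23.95 = 0.150 g
% LiOH = 0.150 / 0.415 × 100 = 36.2 %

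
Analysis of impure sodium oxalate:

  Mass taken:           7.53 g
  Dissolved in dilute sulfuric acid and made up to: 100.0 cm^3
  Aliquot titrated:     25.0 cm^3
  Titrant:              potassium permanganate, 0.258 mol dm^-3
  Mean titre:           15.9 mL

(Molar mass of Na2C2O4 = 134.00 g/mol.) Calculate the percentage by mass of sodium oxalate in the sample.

73.0 %

2 MnO4^- + 5 C2O4^2- + 16 H^+ → 2 Mn^2+ + 10 CO2 + 8 H2O
n(KMnO4) per titration = 0.0159 × 0.258 = 4.10 × 10^-3 mol
From the 5:2 ratio, n(Na2C2O4) in each aliquot = 5/2 × 4.10 × 10^-3 = 0.0103 mol
n(Na2C2O4) in the whole flask = 0.0103 × 100.0/25.0 = 0.0410 mol
mass of Na2C2O4 = 0.0410 × 134.00 = 5.50 g
% Na2C2O4 = 5.50 / 7.53 × 100 = 73.0 %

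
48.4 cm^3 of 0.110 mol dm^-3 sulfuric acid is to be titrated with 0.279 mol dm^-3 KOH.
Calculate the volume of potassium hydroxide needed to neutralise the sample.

H2SO4 + 2 KOH → K2SO4 + 2 H2O
n(H2SO4) = 0.0484 L × 0.110 mol/L = 5.32 × 10^-3 mol
From the 2:1 stoichiometry, n(KOH) = 2/1 × 5.32 × 10^-3 = 0.0106 mol
V(KOH) = 0.0106 mol / 0.279 mol/L = 0.0382 L = 38.2 mL

38.2 mL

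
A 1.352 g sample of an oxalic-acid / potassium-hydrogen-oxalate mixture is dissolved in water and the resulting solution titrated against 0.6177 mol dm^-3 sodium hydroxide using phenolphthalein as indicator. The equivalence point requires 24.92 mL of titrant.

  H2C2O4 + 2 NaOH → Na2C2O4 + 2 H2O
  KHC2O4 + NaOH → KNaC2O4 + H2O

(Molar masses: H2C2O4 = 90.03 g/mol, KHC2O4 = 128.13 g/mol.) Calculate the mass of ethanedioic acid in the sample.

0.3360 g

n(NaOH) = 0.02492 × 0.6177 = 0.01539 mol
Let x = n(H2C2O4), y = n(KHC2O4).
Titrant: 2x + 1y = 0.01539;  mass: 90.03x + 128.13y = 1.352
Solving, x = 3.732 × 10^-3 mol, y = 7.930 × 10^-3 mol
mass of H2C2O4 = 3.732 × 10^-3 × 90.03 = 0.3360 g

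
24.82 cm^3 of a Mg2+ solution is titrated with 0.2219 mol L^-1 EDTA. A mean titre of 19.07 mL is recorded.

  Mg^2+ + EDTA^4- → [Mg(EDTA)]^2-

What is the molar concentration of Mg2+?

0.1705 mol/L

n(EDTA) = 0.01907 L × 0.2219 mol/L = 4.232 × 10^-3 mol
n(Mg2+) = 4.232 × 10^-3 mol (1:1 mole ratio)
[Mg2+] = 4.232 × 10^-3 mol / 0.02482 L = 0.1705 mol/L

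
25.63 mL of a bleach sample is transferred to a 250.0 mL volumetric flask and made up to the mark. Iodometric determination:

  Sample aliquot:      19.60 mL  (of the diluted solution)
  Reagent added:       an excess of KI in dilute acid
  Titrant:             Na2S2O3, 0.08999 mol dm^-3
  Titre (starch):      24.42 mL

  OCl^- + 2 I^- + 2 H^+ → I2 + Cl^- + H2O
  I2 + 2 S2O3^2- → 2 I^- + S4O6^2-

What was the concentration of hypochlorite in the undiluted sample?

0.5468 mol/L

n(S2O3^2-) = 0.02442 × 0.08999 = 2.198 × 10^-3 mol
n(I2) = n(S2O3^2-)/2 = 1.099 × 10^-3 mol
n(OCl^-) in the aliquot = 1.099 × 10^-3 mol (1:1 ratio)
[OCl^-]_dilute = 1.099 × 10^-3 / 0.01960 = 0.05606 mol/L
[OCl^-]_original = 0.05606 × 250.0/25.63 = 0.5468 mol/L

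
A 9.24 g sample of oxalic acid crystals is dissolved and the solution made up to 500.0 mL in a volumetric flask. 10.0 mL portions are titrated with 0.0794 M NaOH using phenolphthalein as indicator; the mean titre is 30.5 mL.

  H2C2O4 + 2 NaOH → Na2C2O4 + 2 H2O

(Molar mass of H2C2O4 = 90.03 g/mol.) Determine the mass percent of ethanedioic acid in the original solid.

n(NaOH) per titration = 0.0305 × 0.0794 = 2.42 × 10^-3 mol
From the 1:2 ratio, n(H2C2O4) in each aliquot = 1/2 × 2.42 × 10^-3 = 1.21 × 10^-3 mol
n(H2C2O4) in the whole flask = 1.21 × 10^-3 × 500.0/10.0 = 0.0605 mol
mass of H2C2O4 = 0.0605 × 90.03 = 5.45 g
% H2C2O4 = 5.45 / 9.24 × 100 = 59.0 %

59.0 %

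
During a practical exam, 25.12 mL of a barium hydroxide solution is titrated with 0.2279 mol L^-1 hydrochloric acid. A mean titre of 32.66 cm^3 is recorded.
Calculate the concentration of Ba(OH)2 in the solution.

0.1482 mol/L

Ba(OH)2 + 2 HCl → BaCl2 + 2 H2O
n(HCl) = 0.03266 L × 0.2279 mol/L = 7.443 × 10^-3 mol
From the 1:2 mole ratio, n(Ba(OH)2) = 1/2 × 7.443 × 10^-3 = 3.722 × 10^-3 mol
[Ba(OH)2] = 3.722 × 10^-3 mol / 0.02512 L = 0.1482 mol/L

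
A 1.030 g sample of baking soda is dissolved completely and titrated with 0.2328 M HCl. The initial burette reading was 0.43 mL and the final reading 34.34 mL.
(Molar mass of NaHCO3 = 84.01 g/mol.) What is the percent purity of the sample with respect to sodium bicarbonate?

NaHCO3 + HCl → NaCl + H2O + CO2
n(HCl) = 0.03391 L × 0.2328 mol/L = 7.894 × 10^-3 mol
n(NaHCO3) = 7.894 × 10^-3 mol (1:1 ratio)
mass of NaHCO3 = 7.894 × 10^-3 × 84.01 g/mol = 0.6632 g
% NaHCO3 = 0.6632 / 1.030 × 100 = 64.39 %

64.39 %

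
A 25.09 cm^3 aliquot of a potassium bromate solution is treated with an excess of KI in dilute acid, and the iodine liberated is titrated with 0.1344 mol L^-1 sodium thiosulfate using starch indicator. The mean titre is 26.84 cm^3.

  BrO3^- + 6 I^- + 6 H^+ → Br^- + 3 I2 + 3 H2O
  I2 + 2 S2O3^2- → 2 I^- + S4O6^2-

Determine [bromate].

0.02396 mol/L

n(S2O3^2-) = 0.02684 × 0.1344 = 3.607 × 10^-3 mol
n(I2) = n(S2O3^2-)/2 = 1.804 × 10^-3 mol
From the 1:3 ratio, n(BrO3^-) in the aliquot = 1/3 × 1.804 × 10^-3 = 6.012 × 10^-4 mol
[BrO3^-] = 6.012 × 10^-4 / 0.02509 = 0.02396 mol/L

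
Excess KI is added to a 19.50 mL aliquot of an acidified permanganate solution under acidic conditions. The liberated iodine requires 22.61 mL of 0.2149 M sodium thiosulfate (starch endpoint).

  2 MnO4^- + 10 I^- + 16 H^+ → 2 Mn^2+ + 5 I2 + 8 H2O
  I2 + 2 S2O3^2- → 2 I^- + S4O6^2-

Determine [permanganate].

0.04983 M

n(S2O3^2-) = 0.02261 × 0.2149 = 4.859 × 10^-3 mol
n(I2) = n(S2O3^2-)/2 = 2.429 × 10^-3 mol
From the 2:5 ratio, n(MnO4^-) in the aliquot = 2/5 × 2.429 × 10^-3 = 9.718 × 10^-4 mol
[MnO4^-] = 9.718 × 10^-4 / 0.01950 = 0.04983 mol/L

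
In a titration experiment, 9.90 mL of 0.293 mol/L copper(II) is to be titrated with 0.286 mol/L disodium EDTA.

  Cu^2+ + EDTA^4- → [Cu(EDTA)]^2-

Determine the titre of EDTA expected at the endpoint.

10.1 mL

n(Cu2+) = 0.00990 L × 0.293 mol/L = 2.90 × 10^-3 mol
n(EDTA) = 2.90 × 10^-3 mol (1:1 stoichiometry)
V(EDTA) = 2.90 × 10^-3 mol / 0.286 mol/L = 0.0101 L = 10.1 mL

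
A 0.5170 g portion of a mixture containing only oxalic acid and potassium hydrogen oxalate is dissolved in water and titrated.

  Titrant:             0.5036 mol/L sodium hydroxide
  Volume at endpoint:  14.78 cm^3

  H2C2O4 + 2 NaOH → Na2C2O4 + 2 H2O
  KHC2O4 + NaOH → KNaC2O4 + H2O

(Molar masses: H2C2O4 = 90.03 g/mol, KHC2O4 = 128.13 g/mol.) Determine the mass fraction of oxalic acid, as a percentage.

n(NaOH) = 0.01478 × 0.5036 = 7.443 × 10^-3 mol
Let x = n(H2C2O4), y = n(KHC2O4).
Titrant: 2x + 1y = 7.443 × 10^-3;  mass: 90.03x + 128.13y = 0.5170
Solving, x = 2.627 × 10^-3 mol, y = 2.189 × 10^-3 mol
mass of H2C2O4 = 2.627 × 10^-3 × 90.03 = 0.2365 g
% H2C2O4 = 0.2365 / 0.5170 × 100 = 45.75 %

45.75 %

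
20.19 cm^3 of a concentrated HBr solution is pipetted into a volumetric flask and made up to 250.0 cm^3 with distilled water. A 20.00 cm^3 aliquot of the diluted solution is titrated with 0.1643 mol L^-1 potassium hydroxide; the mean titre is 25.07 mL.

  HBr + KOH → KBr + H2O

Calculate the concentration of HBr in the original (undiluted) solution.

2.550 mol/L

n(KOH) = 0.02507 × 0.1643 = 4.119 × 10^-3 mol
n(HBr) in the aliquot = 4.119 × 10^-3 mol (1:1 ratio)
[HBr]_dilute = 4.119 × 10^-3 / 0.02000 = 0.2060 mol/L
Dilution factor = 250.0 / 20.19 = 12.38
[HBr]_stock = 0.2060 × 12.38 = 2.550 mol/L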